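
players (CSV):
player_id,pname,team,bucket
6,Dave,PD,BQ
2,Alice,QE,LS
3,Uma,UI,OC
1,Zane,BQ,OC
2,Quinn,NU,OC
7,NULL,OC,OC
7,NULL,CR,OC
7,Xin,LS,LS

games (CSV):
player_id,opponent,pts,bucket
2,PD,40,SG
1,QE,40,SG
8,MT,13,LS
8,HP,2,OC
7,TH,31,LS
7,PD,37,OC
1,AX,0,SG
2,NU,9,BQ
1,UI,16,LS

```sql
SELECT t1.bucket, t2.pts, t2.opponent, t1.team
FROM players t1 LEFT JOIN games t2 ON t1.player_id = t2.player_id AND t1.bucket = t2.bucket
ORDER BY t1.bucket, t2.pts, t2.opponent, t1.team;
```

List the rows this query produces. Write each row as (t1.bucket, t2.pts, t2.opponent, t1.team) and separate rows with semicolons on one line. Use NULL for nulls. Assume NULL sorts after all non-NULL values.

LEFT JOIN keeps every row from `players`; unmatched rows get NULL for `games`'s columns.
Matching on t1.player_id = t2.player_id AND t1.bucket = t2.bucket.
Matched pairs: 3; unmatched t1 rows kept: 5.

(BQ, NULL, NULL, PD); (LS, 31, TH, LS); (LS, NULL, NULL, QE); (OC, 37, PD, CR); (OC, 37, PD, OC); (OC, NULL, NULL, BQ); (OC, NULL, NULL, NU); (OC, NULL, NULL, UI)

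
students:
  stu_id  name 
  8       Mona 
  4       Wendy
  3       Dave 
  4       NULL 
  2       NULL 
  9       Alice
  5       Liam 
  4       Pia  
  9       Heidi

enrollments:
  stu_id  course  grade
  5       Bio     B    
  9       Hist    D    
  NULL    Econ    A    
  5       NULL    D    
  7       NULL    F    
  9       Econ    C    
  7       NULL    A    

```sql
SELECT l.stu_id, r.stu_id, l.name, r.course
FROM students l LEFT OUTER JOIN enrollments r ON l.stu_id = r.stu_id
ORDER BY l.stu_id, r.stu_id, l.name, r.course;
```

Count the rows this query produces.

LEFT JOIN keeps every row from `students`; unmatched rows get NULL for `enrollments`'s columns.
Matching on l.stu_id = r.stu_id. A NULL in a compared column never satisfies the condition.
Matched pairs: 6; unmatched l rows kept: 6.
Total: 6 matched + 6 padded = 12 rows.

12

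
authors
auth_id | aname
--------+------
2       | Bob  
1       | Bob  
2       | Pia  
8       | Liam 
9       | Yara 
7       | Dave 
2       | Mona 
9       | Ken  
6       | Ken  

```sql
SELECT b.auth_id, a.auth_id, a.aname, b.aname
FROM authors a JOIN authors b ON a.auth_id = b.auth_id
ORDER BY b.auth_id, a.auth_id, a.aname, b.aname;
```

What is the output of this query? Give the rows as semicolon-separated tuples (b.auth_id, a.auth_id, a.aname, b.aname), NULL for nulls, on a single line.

(1, 1, Bob, Bob); (2, 2, Bob, Bob); (2, 2, Bob, Mona); (2, 2, Bob, Pia); (2, 2, Mona, Bob); (2, 2, Mona, Mona); (2, 2, Mona, Pia); (2, 2, Pia, Bob); (2, 2, Pia, Mona); (2, 2, Pia, Pia); (6, 6, Ken, Ken); (7, 7, Dave, Dave); (8, 8, Liam, Liam); (9, 9, Ken, Ken); (9, 9, Ken, Yara); (9, 9, Yara, Ken); (9, 9, Yara, Yara)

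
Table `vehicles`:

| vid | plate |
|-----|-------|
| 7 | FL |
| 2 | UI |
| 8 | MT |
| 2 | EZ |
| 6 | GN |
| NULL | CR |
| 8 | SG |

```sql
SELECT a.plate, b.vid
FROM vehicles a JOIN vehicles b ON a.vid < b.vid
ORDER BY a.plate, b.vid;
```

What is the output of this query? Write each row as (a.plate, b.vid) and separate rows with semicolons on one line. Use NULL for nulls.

(EZ, 6); (EZ, 7); (EZ, 8); (EZ, 8); (FL, 8); (FL, 8); (GN, 7); (GN, 8); (GN, 8); (UI, 6); (UI, 7); (UI, 8); (UI, 8)

INNER JOIN keeps only pairs where the ON condition holds.
Matching on a.vid < b.vid. A NULL in a compared column never satisfies the condition.
- a[0] vid=7 → 2 match(es) in b → 2 row(s).
- a[1] vid=2 → 4 match(es) in b → 4 row(s).
- a[2] vid=8 → no match; dropped.
- a[3] vid=2 → 4 match(es) in b → 4 row(s).
- a[4] vid=6 → 3 match(es) in b → 3 row(s).
- a[5] vid=NULL → no match; dropped.
- a[6] vid=8 → no match; dropped.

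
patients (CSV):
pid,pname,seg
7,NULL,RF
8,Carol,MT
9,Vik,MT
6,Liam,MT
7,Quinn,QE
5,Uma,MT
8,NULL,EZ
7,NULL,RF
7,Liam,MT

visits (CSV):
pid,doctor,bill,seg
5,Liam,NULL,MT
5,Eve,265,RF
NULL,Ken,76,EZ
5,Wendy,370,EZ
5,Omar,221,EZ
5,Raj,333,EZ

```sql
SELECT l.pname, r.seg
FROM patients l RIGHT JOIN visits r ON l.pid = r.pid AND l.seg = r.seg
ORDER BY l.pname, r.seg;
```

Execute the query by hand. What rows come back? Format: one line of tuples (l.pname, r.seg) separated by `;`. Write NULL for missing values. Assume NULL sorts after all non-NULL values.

RIGHT JOIN keeps every row from `visits`; unmatched rows get NULL for `patients`'s columns.
Matching on l.pid = r.pid AND l.seg = r.seg. A NULL in a compared column never satisfies the condition.
- l (pid=7, seg=RF) has no partner in r.
- l (pid=8, seg=MT) has no partner in r.
- l (pid=9, seg=MT) has no partner in r.
- l (pid=6, seg=MT) has no partner in r.
- l (pid=7, seg=QE) has no partner in r.
- l (pid=5, seg=MT) pairs with 1 row(s) of r.
- l (pid=8, seg=EZ) has no partner in r.
- l (pid=7, seg=RF) has no partner in r.
- l (pid=7, seg=MT) has no partner in r.
- 5 r row(s) had no l match → kept, l columns NULL.
After projecting and ordering:
l.pname | r.seg
Uma | MT
NULL | EZ
NULL | EZ
NULL | EZ
NULL | EZ
NULL | RF

(Uma, MT); (NULL, EZ); (NULL, EZ); (NULL, EZ); (NULL, EZ); (NULL, RF)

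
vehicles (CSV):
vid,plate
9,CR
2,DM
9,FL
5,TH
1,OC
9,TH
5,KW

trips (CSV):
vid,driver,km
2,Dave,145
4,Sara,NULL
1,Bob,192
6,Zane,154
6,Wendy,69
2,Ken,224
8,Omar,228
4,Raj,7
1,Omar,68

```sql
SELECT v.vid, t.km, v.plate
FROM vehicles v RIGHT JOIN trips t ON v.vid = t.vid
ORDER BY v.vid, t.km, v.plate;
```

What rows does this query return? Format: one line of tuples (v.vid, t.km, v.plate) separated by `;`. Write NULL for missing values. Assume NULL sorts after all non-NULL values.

(1, 68, OC); (1, 192, OC); (2, 145, DM); (2, 224, DM); (NULL, 7, NULL); (NULL, 69, NULL); (NULL, 154, NULL); (NULL, 228, NULL); (NULL, NULL, NULL)

RIGHT JOIN keeps every row from `trips`; unmatched rows get NULL for `vehicles`'s columns.
Matching on v.vid = t.vid.
- v row (vid=9): no match.
- v row (vid=2): matches 2 t row(s) → 2 output row(s).
- v row (vid=9): no match.
- v row (vid=5): no match.
- v row (vid=1): matches 2 t row(s) → 2 output row(s).
- v row (vid=9): no match.
- v row (vid=5): no match.
- 5 t row(s) had no v match → kept, v columns NULL.
After projecting and ordering:
v.vid | t.km | v.plate
1 | 68 | OC
1 | 192 | OC
2 | 145 | DM
2 | 224 | DM
NULL | 7 | NULL
NULL | 69 | NULL
NULL | 154 | NULL
NULL | 228 | NULL
NULL | NULL | NULL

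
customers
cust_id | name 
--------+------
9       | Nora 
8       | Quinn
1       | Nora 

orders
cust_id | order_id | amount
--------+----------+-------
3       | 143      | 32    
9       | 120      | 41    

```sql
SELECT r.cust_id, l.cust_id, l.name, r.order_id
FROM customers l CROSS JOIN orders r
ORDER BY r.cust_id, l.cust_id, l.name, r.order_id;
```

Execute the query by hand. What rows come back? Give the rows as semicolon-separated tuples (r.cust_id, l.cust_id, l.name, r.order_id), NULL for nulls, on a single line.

(3, 1, Nora, 143); (3, 8, Quinn, 143); (3, 9, Nora, 143); (9, 1, Nora, 120); (9, 8, Quinn, 120); (9, 9, Nora, 120)

CROSS JOIN pairs every row of `customers` with every row of `orders`: 3 × 2 = 6 rows.
After projecting and ordering:
r.cust_id | l.cust_id | l.name | r.order_id
3 | 1 | Nora | 143
3 | 8 | Quinn | 143
3 | 9 | Nora | 143
9 | 1 | Nora | 120
9 | 8 | Quinn | 120
9 | 9 | Nora | 120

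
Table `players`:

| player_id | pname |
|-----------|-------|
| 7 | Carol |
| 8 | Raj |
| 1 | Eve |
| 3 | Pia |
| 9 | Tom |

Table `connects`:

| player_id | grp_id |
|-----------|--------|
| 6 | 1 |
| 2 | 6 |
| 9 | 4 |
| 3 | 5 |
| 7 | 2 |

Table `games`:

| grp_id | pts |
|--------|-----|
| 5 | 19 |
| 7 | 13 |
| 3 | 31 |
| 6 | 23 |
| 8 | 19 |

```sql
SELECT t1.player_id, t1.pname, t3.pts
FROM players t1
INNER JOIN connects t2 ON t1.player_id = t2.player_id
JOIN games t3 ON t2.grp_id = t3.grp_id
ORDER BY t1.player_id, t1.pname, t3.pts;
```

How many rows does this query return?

1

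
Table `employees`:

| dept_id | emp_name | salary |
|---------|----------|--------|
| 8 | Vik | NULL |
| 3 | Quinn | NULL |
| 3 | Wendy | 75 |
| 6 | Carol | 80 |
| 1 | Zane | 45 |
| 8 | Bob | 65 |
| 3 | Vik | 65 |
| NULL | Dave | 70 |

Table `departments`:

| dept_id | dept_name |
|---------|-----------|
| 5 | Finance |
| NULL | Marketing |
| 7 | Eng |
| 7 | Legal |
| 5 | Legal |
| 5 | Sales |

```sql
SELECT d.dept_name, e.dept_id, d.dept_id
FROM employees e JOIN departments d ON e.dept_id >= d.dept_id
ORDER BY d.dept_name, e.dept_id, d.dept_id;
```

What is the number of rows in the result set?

13

INNER JOIN keeps only pairs where the ON condition holds.
Matching on e.dept_id >= d.dept_id. A NULL in a compared column never satisfies the condition.
- e row (dept_id=8): matches 5 d row(s) → 5 output row(s).
- e row (dept_id=3): no match → dropped.
- e row (dept_id=3): no match → dropped.
- e row (dept_id=6): matches 3 d row(s) → 3 output row(s).
- e row (dept_id=1): no match → dropped.
- e row (dept_id=8): matches 5 d row(s) → 5 output row(s).
- e row (dept_id=3): no match → dropped.
- e row (dept_id=NULL): no match → dropped.
Total: 13 rows.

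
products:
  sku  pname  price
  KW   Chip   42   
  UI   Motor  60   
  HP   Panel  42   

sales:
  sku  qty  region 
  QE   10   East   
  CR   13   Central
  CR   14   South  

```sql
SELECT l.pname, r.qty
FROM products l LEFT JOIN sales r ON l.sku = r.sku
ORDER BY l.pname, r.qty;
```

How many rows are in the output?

LEFT JOIN keeps every row from `products`; unmatched rows get NULL for `sales`'s columns.
Matching on l.sku = r.sku.
Matched pairs: 0; unmatched l rows kept: 3.
Total: 0 matched + 3 padded = 3 rows.

3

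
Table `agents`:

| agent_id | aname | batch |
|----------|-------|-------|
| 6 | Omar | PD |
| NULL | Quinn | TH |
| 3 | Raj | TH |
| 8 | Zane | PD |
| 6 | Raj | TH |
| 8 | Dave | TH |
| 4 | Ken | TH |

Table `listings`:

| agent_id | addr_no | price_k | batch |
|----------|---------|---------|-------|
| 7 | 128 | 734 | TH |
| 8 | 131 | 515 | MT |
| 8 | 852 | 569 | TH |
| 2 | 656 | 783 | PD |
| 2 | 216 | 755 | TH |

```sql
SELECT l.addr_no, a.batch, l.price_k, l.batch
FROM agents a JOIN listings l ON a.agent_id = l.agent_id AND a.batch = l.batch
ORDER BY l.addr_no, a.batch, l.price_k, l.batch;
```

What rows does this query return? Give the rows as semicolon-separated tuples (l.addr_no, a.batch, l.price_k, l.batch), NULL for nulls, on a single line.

INNER JOIN keeps only pairs where the ON condition holds.
Matching on a.agent_id = l.agent_id AND a.batch = l.batch. A NULL in a compared column never satisfies the condition.
Matched pairs: 1.

(852, TH, 569, TH)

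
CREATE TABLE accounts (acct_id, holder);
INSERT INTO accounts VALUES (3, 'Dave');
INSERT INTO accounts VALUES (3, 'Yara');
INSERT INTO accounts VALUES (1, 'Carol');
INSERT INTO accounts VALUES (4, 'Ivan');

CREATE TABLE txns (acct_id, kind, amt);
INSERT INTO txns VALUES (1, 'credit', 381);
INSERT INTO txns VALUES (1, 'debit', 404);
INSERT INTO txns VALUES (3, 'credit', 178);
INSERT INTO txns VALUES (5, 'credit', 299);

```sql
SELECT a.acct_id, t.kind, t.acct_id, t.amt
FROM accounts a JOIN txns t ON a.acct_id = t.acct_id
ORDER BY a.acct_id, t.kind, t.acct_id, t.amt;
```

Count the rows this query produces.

INNER JOIN keeps only pairs where the ON condition holds.
Matching on a.acct_id = t.acct_id.
- a (acct_id=3) pairs with 1 row(s) of t.
- a (acct_id=3) pairs with 1 row(s) of t.
- a (acct_id=1) pairs with 2 row(s) of t.
- a (acct_id=4) has no partner → excluded.
Total: 4 rows.

4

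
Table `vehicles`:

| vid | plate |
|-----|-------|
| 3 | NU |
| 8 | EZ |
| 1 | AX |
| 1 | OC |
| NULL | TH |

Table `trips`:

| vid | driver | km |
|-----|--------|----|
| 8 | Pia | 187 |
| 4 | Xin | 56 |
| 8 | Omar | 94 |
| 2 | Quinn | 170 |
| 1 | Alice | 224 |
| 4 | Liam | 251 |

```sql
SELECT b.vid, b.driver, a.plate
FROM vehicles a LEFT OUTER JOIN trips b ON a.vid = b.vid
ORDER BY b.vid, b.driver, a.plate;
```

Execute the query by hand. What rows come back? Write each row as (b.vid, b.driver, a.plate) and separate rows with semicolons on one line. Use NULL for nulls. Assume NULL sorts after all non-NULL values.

LEFT JOIN keeps every row from `vehicles`; unmatched rows get NULL for `trips`'s columns.
Matching on a.vid = b.vid. A NULL in a compared column never satisfies the condition.
- vid=3: no b row matches, row kept with b columns NULL.
- vid=8: 2 matching b row(s), so 2 row(s) emitted.
- vid=1: 1 matching b row(s), so 1 row(s) emitted.
- vid=1: 1 matching b row(s), so 1 row(s) emitted.
- vid=NULL: no b row matches, row kept with b columns NULL.
After projecting and ordering:
b.vid | b.driver | a.plate
1 | Alice | AX
1 | Alice | OC
8 | Omar | EZ
8 | Pia | EZ
NULL | NULL | NU
NULL | NULL | TH

(1, Alice, AX); (1, Alice, OC); (8, Omar, EZ); (8, Pia, EZ); (NULL, NULL, NU); (NULL, NULL, TH)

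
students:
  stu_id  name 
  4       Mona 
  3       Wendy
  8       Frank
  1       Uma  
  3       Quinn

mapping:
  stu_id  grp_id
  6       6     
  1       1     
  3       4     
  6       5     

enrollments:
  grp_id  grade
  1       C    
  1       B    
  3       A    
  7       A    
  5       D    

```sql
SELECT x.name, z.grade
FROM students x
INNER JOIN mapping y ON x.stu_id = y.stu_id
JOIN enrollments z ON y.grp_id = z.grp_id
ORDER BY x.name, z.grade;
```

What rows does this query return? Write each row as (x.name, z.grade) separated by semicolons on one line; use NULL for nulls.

(Uma, B); (Uma, C)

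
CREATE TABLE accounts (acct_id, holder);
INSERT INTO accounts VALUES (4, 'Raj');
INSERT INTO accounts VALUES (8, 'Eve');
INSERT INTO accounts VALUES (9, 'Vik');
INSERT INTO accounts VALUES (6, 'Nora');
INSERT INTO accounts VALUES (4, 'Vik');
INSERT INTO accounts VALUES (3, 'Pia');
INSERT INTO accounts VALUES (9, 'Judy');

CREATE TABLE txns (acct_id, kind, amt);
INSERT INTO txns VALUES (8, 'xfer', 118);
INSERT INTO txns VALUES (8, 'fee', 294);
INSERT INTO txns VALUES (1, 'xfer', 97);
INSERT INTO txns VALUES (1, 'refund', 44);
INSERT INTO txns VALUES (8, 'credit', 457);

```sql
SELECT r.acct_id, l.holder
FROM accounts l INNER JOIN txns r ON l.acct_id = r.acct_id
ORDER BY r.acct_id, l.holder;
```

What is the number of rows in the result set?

3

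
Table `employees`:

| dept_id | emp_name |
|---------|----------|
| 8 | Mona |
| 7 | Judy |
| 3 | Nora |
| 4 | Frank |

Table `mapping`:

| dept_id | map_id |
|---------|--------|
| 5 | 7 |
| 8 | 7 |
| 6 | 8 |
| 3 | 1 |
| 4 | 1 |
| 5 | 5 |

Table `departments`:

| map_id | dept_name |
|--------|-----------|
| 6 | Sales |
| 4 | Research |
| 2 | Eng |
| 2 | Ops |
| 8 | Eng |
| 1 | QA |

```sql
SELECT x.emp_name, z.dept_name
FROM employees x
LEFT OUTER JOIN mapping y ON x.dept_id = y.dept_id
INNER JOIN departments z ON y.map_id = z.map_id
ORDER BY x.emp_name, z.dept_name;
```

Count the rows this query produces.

2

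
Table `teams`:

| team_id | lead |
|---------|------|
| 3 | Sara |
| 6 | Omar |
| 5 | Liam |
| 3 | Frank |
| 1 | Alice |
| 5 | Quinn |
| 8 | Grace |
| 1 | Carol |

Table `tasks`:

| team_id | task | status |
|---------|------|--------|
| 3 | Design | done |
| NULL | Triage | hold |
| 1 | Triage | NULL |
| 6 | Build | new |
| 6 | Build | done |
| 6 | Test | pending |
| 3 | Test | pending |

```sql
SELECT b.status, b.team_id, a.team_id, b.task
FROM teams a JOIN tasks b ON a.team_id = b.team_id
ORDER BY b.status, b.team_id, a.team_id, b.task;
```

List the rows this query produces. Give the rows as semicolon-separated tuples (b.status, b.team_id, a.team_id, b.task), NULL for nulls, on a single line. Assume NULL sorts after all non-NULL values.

INNER JOIN keeps only pairs where the ON condition holds.
Matching on a.team_id = b.team_id. A NULL in a compared column never satisfies the condition.
- a[0] team_id=3 → 2 match(es) in b → 2 row(s).
- a[1] team_id=6 → 3 match(es) in b → 3 row(s).
- a[2] team_id=5 → no match; dropped.
- a[3] team_id=3 → 2 match(es) in b → 2 row(s).
- a[4] team_id=1 → 1 match(es) in b → 1 row(s).
- a[5] team_id=5 → no match; dropped.
- a[6] team_id=8 → no match; dropped.
- a[7] team_id=1 → 1 match(es) in b → 1 row(s).
After projecting and ordering:
b.status | b.team_id | a.team_id | b.task
done | 3 | 3 | Design
done | 3 | 3 | Design
done | 6 | 6 | Build
new | 6 | 6 | Build
pending | 3 | 3 | Test
pending | 3 | 3 | Test
pending | 6 | 6 | Test
NULL | 1 | 1 | Triage
NULL | 1 | 1 | Triage

(done, 3, 3, Design); (done, 3, 3, Design); (done, 6, 6, Build); (new, 6, 6, Build); (pending, 3, 3, Test); (pending, 3, 3, Test); (pending, 6, 6, Test); (NULL, 1, 1, Triage); (NULL, 1, 1, Triage)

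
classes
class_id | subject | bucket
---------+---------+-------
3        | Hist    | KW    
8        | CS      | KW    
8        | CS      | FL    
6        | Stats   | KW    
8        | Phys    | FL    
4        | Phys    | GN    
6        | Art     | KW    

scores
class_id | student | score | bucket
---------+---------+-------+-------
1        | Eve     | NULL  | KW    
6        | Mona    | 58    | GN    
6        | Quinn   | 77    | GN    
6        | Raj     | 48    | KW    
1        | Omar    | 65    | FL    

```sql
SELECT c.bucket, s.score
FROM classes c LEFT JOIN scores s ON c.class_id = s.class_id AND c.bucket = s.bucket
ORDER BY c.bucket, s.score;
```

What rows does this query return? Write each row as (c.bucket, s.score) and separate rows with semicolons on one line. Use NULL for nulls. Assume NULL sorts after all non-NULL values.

LEFT JOIN keeps every row from `classes`; unmatched rows get NULL for `scores`'s columns.
Matching on c.class_id = s.class_id AND c.bucket = s.bucket.
- c row (class_id=3, bucket=KW): no match → kept, s columns NULL.
- c row (class_id=8, bucket=KW): no match → kept, s columns NULL.
- c row (class_id=8, bucket=FL): no match → kept, s columns NULL.
- c row (class_id=6, bucket=KW): matches 1 s row(s) → 1 output row(s).
- c row (class_id=8, bucket=FL): no match → kept, s columns NULL.
- c row (class_id=4, bucket=GN): no match → kept, s columns NULL.
- c row (class_id=6, bucket=KW): matches 1 s row(s) → 1 output row(s).
After projecting and ordering:
c.bucket | s.score
FL | NULL
FL | NULL
GN | NULL
KW | 48
KW | 48
KW | NULL
KW | NULL

(FL, NULL); (FL, NULL); (GN, NULL); (KW, 48); (KW, 48); (KW, NULL); (KW, NULL)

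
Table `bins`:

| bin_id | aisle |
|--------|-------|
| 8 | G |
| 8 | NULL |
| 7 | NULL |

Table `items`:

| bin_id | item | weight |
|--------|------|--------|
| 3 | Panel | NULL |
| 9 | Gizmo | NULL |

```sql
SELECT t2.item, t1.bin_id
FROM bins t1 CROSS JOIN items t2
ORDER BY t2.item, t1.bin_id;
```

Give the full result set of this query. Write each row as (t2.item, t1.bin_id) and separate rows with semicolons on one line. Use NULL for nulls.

(Gizmo, 7); (Gizmo, 8); (Gizmo, 8); (Panel, 7); (Panel, 8); (Panel, 8)

CROSS JOIN pairs every row of `bins` with every row of `items`: 3 × 2 = 6 rows.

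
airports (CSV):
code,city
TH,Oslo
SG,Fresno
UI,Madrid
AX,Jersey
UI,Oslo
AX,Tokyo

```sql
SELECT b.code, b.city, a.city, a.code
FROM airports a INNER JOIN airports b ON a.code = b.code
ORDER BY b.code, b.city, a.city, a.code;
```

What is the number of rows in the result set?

INNER JOIN keeps only pairs where the ON condition holds.
Matching on a.code = b.code.
- code=TH: 1 matching b row(s), so 1 row(s) emitted.
- code=SG: 1 matching b row(s), so 1 row(s) emitted.
- code=UI: 2 matching b row(s), so 2 row(s) emitted.
- code=AX: 2 matching b row(s), so 2 row(s) emitted.
- code=UI: 2 matching b row(s), so 2 row(s) emitted.
- code=AX: 2 matching b row(s), so 2 row(s) emitted.
Total: 10 rows.

10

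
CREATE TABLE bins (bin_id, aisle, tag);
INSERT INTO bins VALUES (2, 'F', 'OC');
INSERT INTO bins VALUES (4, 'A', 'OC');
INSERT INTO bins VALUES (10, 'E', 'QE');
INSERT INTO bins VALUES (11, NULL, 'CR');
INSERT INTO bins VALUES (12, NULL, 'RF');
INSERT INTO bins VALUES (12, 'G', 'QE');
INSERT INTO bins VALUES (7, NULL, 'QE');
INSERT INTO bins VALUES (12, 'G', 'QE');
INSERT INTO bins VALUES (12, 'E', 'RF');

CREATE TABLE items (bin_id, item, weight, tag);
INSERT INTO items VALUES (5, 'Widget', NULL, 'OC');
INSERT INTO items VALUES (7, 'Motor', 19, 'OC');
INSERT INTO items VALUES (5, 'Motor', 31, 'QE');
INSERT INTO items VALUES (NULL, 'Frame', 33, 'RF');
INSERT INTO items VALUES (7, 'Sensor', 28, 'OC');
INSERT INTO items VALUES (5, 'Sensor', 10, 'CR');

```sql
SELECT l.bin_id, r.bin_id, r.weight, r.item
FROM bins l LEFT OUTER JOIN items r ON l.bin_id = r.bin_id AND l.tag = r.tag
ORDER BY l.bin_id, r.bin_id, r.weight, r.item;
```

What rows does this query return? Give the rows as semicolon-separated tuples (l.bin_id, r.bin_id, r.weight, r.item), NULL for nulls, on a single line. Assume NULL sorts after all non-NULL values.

(2, NULL, NULL, NULL); (4, NULL, NULL, NULL); (7, NULL, NULL, NULL); (10, NULL, NULL, NULL); (11, NULL, NULL, NULL); (12, NULL, NULL, NULL); (12, NULL, NULL, NULL); (12, NULL, NULL, NULL); (12, NULL, NULL, NULL)

LEFT JOIN keeps every row from `bins`; unmatched rows get NULL for `items`'s columns.
Matching on l.bin_id = r.bin_id AND l.tag = r.tag. A NULL in a compared column never satisfies the condition.
- l (bin_id=2, tag=OC) has no partner → padded with NULL.
- l (bin_id=4, tag=OC) has no partner → padded with NULL.
- l (bin_id=10, tag=QE) has no partner → padded with NULL.
- l (bin_id=11, tag=CR) has no partner → padded with NULL.
- l (bin_id=12, tag=RF) has no partner → padded with NULL.
- l (bin_id=12, tag=QE) has no partner → padded with NULL.
- l (bin_id=7, tag=QE) has no partner → padded with NULL.
- l (bin_id=12, tag=QE) has no partner → padded with NULL.
- l (bin_id=12, tag=RF) has no partner → padded with NULL.
After projecting and ordering:
l.bin_id | r.bin_id | r.weight | r.item
2 | NULL | NULL | NULL
4 | NULL | NULL | NULL
7 | NULL | NULL | NULL
10 | NULL | NULL | NULL
11 | NULL | NULL | NULL
12 | NULL | NULL | NULL
12 | NULL | NULL | NULL
12 | NULL | NULL | NULL
12 | NULL | NULL | NULL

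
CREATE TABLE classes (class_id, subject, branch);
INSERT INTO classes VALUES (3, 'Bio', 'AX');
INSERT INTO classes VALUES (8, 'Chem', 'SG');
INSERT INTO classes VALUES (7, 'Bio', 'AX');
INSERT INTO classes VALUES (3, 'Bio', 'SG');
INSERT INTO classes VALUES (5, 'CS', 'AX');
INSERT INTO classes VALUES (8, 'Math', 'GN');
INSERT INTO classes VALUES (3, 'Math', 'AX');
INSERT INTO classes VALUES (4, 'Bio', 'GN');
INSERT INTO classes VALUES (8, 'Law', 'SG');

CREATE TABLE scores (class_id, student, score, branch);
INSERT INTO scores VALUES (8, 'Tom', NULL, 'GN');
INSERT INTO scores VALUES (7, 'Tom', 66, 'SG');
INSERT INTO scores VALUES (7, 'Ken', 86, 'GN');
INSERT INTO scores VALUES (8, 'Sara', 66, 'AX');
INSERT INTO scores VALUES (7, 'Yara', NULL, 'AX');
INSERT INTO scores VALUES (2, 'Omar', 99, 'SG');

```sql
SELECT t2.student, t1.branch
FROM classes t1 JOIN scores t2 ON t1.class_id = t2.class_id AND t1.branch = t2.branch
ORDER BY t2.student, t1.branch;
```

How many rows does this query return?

2

INNER JOIN keeps only pairs where the ON condition holds.
Matching on t1.class_id = t2.class_id AND t1.branch = t2.branch.
- t1 row (class_id=3, branch=AX): no match → dropped.
- t1 row (class_id=8, branch=SG): no match → dropped.
- t1 row (class_id=7, branch=AX): matches 1 t2 row(s) → 1 output row(s).
- t1 row (class_id=3, branch=SG): no match → dropped.
- t1 row (class_id=5, branch=AX): no match → dropped.
- t1 row (class_id=8, branch=GN): matches 1 t2 row(s) → 1 output row(s).
- t1 row (class_id=3, branch=AX): no match → dropped.
- t1 row (class_id=4, branch=GN): no match → dropped.
- t1 row (class_id=8, branch=SG): no match → dropped.
Total: 2 rows.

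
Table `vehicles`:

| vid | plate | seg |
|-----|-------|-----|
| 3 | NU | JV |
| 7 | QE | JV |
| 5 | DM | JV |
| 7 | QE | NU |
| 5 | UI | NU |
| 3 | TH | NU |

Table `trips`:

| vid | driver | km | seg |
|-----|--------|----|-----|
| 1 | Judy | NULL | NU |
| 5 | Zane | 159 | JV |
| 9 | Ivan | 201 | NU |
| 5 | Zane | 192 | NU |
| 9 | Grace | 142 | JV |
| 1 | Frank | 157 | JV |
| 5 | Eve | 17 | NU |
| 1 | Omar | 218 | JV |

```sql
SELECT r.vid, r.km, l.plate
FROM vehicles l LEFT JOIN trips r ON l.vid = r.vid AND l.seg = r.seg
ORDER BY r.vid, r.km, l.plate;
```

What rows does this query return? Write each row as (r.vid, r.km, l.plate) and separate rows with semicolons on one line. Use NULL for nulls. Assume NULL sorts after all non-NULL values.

(5, 17, UI); (5, 159, DM); (5, 192, UI); (NULL, NULL, NU); (NULL, NULL, QE); (NULL, NULL, QE); (NULL, NULL, TH)

LEFT JOIN keeps every row from `vehicles`; unmatched rows get NULL for `trips`'s columns.
Matching on l.vid = r.vid AND l.seg = r.seg.
Matched pairs: 3; unmatched l rows kept: 4.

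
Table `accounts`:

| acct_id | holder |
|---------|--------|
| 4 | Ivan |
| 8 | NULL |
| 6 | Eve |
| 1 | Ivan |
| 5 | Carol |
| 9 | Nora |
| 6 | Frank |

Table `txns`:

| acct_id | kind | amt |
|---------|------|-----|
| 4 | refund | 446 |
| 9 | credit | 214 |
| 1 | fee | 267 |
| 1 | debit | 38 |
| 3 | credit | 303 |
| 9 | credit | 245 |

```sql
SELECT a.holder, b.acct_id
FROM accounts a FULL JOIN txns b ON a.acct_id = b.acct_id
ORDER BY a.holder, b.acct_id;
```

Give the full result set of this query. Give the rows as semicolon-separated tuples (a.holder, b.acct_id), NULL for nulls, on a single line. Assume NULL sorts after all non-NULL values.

FULL OUTER JOIN keeps every row from both sides; unmatched rows get NULL for the other side's columns.
Matching on a.acct_id = b.acct_id.
- a (acct_id=4) pairs with 1 row(s) of b.
- a (acct_id=8) has no partner → padded with NULL.
- a (acct_id=6) has no partner → padded with NULL.
- a (acct_id=1) pairs with 2 row(s) of b.
- a (acct_id=5) has no partner → padded with NULL.
- a (acct_id=9) pairs with 2 row(s) of b.
- a (acct_id=6) has no partner → padded with NULL.
- 1 row(s) from b found no a partner → padded with NULL.
After projecting and ordering:
a.holder | b.acct_id
Carol | NULL
Eve | NULL
Frank | NULL
Ivan | 1
Ivan | 1
Ivan | 4
Nora | 9
Nora | 9
NULL | 3
NULL | NULL

(Carol, NULL); (Eve, NULL); (Frank, NULL); (Ivan, 1); (Ivan, 1); (Ivan, 4); (Nora, 9); (Nora, 9); (NULL, 3); (NULL, NULL)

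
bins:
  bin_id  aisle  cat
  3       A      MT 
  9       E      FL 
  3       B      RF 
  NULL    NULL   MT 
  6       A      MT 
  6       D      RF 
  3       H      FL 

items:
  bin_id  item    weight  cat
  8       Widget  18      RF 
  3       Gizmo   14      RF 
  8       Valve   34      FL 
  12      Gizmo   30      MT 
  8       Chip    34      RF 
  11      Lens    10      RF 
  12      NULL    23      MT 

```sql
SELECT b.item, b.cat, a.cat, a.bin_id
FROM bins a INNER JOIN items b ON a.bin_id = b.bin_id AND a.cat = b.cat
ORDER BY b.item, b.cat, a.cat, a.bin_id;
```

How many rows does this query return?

1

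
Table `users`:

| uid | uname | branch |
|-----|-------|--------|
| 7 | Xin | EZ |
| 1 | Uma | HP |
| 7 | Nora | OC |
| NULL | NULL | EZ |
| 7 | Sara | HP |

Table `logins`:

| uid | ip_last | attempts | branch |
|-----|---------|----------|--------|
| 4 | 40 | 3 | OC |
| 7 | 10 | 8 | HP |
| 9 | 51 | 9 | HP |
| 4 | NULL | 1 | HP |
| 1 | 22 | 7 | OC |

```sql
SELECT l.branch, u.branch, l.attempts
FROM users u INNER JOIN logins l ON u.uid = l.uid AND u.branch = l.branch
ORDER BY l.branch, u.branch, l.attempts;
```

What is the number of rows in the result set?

INNER JOIN keeps only pairs where the ON condition holds.
Matching on u.uid = l.uid AND u.branch = l.branch. A NULL in a compared column never satisfies the condition.
- u[0] uid=7, branch=EZ → no match; dropped.
- u[1] uid=1, branch=HP → no match; dropped.
- u[2] uid=7, branch=OC → no match; dropped.
- u[3] uid=NULL, branch=EZ → no match; dropped.
- u[4] uid=7, branch=HP → 1 match(es) in l → 1 row(s).
Total: 1 rows.

1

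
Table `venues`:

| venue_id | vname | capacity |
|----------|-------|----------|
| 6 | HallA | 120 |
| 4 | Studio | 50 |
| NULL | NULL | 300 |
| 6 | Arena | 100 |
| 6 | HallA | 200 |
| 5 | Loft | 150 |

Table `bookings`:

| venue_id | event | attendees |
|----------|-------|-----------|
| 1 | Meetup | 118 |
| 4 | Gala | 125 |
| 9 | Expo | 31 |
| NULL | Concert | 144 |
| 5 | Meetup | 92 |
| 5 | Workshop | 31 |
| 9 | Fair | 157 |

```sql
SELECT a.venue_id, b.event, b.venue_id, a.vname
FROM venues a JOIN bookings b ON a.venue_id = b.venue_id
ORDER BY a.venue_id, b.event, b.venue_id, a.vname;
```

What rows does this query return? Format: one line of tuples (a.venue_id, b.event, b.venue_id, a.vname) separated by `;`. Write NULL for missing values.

INNER JOIN keeps only pairs where the ON condition holds.
Matching on a.venue_id = b.venue_id. A NULL in a compared column never satisfies the condition.
Matched pairs: 3.

(4, Gala, 4, Studio); (5, Meetup, 5, Loft); (5, Workshop, 5, Loft)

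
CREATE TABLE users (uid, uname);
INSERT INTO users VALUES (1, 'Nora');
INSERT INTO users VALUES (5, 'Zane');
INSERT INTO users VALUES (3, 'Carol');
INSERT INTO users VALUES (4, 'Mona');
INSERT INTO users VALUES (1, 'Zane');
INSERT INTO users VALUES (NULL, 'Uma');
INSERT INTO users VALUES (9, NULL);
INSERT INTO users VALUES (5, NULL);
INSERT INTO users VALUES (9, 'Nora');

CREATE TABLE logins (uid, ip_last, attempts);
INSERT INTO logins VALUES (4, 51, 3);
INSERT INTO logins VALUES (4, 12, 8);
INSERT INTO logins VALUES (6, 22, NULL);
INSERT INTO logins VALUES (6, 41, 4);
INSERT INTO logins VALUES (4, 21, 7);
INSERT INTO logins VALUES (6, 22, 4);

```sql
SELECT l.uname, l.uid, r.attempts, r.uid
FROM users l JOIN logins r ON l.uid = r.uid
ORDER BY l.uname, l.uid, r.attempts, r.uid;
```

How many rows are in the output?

3

INNER JOIN keeps only pairs where the ON condition holds.
Matching on l.uid = r.uid. A NULL in a compared column never satisfies the condition.
- l[0] uid=1 → no match; dropped.
- l[1] uid=5 → no match; dropped.
- l[2] uid=3 → no match; dropped.
- l[3] uid=4 → 3 match(es) in r → 3 row(s).
- l[4] uid=1 → no match; dropped.
- l[5] uid=NULL → no match; dropped.
- l[6] uid=9 → no match; dropped.
- l[7] uid=5 → no match; dropped.
- l[8] uid=9 → no match; dropped.
Total: 3 rows.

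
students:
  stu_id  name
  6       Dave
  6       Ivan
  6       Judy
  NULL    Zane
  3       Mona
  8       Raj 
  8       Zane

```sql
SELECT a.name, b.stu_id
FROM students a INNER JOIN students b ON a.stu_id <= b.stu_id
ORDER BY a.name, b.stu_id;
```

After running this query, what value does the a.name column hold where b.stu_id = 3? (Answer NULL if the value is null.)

Mona

INNER JOIN keeps only pairs where the ON condition holds.
Matching on a.stu_id <= b.stu_id. A NULL in a compared column never satisfies the condition.
Matched pairs: 25.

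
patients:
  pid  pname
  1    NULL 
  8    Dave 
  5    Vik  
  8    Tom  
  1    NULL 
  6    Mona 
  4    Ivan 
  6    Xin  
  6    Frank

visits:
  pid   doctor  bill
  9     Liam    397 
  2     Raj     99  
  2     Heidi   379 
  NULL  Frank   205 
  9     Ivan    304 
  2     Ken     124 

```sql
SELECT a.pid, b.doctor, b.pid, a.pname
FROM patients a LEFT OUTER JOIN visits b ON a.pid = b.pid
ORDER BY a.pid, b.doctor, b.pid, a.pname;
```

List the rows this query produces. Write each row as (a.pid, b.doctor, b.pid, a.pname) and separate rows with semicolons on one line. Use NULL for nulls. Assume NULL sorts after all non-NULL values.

LEFT JOIN keeps every row from `patients`; unmatched rows get NULL for `visits`'s columns.
Matching on a.pid = b.pid. A NULL in a compared column never satisfies the condition.
- a[0] pid=1 → no match; kept with NULLs on the b side.
- a[1] pid=8 → no match; kept with NULLs on the b side.
- a[2] pid=5 → no match; kept with NULLs on the b side.
- a[3] pid=8 → no match; kept with NULLs on the b side.
- a[4] pid=1 → no match; kept with NULLs on the b side.
- a[5] pid=6 → no match; kept with NULLs on the b side.
- a[6] pid=4 → no match; kept with NULLs on the b side.
- a[7] pid=6 → no match; kept with NULLs on the b side.
- a[8] pid=6 → no match; kept with NULLs on the b side.
After projecting and ordering:
a.pid | b.doctor | b.pid | a.pname
1 | NULL | NULL | NULL
1 | NULL | NULL | NULL
4 | NULL | NULL | Ivan
5 | NULL | NULL | Vik
6 | NULL | NULL | Frank
6 | NULL | NULL | Mona
6 | NULL | NULL | Xin
8 | NULL | NULL | Dave
8 | NULL | NULL | Tom

(1, NULL, NULL, NULL); (1, NULL, NULL, NULL); (4, NULL, NULL, Ivan); (5, NULL, NULL, Vik); (6, NULL, NULL, Frank); (6, NULL, NULL, Mona); (6, NULL, NULL, Xin); (8, NULL, NULL, Dave); (8, NULL, NULL, Tom)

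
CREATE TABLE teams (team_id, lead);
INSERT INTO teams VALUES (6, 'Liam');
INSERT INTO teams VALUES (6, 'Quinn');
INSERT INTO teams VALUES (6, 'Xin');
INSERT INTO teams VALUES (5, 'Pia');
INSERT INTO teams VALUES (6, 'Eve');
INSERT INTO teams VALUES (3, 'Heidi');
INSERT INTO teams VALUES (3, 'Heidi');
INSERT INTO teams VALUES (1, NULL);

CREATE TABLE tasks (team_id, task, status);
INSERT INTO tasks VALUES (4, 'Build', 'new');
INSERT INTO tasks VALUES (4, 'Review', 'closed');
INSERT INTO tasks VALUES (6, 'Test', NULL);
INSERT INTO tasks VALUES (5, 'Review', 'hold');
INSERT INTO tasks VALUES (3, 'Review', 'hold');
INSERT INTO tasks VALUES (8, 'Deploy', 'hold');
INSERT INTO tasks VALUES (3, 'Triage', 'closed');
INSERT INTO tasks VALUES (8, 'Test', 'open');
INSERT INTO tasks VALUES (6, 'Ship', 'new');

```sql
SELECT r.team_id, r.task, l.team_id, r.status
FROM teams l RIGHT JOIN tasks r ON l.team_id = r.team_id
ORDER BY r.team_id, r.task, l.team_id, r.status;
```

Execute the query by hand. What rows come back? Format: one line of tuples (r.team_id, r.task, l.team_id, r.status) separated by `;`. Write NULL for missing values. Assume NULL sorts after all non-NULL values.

(3, Review, 3, hold); (3, Review, 3, hold); (3, Triage, 3, closed); (3, Triage, 3, closed); (4, Build, NULL, new); (4, Review, NULL, closed); (5, Review, 5, hold); (6, Ship, 6, new); (6, Ship, 6, new); (6, Ship, 6, new); (6, Ship, 6, new); (6, Test, 6, NULL); (6, Test, 6, NULL); (6, Test, 6, NULL); (6, Test, 6, NULL); (8, Deploy, NULL, hold); (8, Test, NULL, open)

RIGHT JOIN keeps every row from `tasks`; unmatched rows get NULL for `teams`'s columns.
Matching on l.team_id = r.team_id.
Matched pairs: 13; unmatched r rows kept: 4.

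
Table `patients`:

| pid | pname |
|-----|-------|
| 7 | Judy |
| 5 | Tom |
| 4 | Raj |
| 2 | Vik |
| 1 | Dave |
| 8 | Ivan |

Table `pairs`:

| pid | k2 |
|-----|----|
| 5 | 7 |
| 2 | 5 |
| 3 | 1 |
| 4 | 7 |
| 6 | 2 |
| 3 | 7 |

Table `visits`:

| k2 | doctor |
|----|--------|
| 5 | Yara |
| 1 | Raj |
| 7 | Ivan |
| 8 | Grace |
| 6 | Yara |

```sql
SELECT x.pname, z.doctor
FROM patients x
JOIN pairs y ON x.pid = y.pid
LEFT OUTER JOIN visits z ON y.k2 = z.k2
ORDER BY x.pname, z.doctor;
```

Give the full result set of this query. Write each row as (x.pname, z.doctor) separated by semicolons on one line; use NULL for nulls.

(Raj, Ivan); (Tom, Ivan); (Vik, Yara)

Joins associate left-to-right: patients INNER JOIN pairs on pid gives 3 intermediate row(s).
Then LEFT JOIN `visits z` on k2: each of those 3 rows is kept; rows whose y.k2 has no match in z get NULL for z's columns.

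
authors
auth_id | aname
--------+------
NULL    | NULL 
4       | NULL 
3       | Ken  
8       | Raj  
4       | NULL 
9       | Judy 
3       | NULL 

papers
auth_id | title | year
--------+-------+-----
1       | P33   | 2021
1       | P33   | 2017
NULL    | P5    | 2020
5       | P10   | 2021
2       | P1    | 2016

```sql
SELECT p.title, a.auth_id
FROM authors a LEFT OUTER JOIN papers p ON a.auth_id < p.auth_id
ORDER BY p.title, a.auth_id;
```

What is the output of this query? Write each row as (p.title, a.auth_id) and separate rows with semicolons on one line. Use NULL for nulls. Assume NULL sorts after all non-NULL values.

(P10, 3); (P10, 3); (P10, 4); (P10, 4); (NULL, 8); (NULL, 9); (NULL, NULL)

LEFT JOIN keeps every row from `authors`; unmatched rows get NULL for `papers`'s columns.
Matching on a.auth_id < p.auth_id. A NULL in a compared column never satisfies the condition.
- a row (auth_id=NULL): no match → kept, p columns NULL.
- a row (auth_id=4): matches 1 p row(s) → 1 output row(s).
- a row (auth_id=3): matches 1 p row(s) → 1 output row(s).
- a row (auth_id=8): no match → kept, p columns NULL.
- a row (auth_id=4): matches 1 p row(s) → 1 output row(s).
- a row (auth_id=9): no match → kept, p columns NULL.
- a row (auth_id=3): matches 1 p row(s) → 1 output row(s).
After projecting and ordering:
p.title | a.auth_id
P10 | 3
P10 | 3
P10 | 4
P10 | 4
NULL | 8
NULL | 9
NULL | NULL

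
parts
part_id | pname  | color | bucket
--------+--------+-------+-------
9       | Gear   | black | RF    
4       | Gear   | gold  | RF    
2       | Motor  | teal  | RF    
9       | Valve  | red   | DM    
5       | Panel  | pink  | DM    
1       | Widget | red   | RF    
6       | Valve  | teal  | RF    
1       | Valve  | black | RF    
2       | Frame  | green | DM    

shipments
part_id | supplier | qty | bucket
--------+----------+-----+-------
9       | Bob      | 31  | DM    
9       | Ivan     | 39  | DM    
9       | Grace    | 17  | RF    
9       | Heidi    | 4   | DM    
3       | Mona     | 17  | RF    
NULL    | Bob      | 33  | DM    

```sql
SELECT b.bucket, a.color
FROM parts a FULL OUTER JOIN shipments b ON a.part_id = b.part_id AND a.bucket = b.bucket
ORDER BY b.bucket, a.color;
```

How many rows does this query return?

FULL OUTER JOIN keeps every row from both sides; unmatched rows get NULL for the other side's columns.
Matching on a.part_id = b.part_id AND a.bucket = b.bucket. A NULL in a compared column never satisfies the condition.
- a (part_id=9, bucket=RF) pairs with 1 row(s) of b.
- a (part_id=4, bucket=RF) has no partner → padded with NULL.
- a (part_id=2, bucket=RF) has no partner → padded with NULL.
- a (part_id=9, bucket=DM) pairs with 3 row(s) of b.
- a (part_id=5, bucket=DM) has no partner → padded with NULL.
- a (part_id=1, bucket=RF) has no partner → padded with NULL.
- a (part_id=6, bucket=RF) has no partner → padded with NULL.
- a (part_id=1, bucket=RF) has no partner → padded with NULL.
- a (part_id=2, bucket=DM) has no partner → padded with NULL.
- 2 row(s) from b found no a partner → padded with NULL.
Total: 4 matched + 9 padded = 13 rows.

13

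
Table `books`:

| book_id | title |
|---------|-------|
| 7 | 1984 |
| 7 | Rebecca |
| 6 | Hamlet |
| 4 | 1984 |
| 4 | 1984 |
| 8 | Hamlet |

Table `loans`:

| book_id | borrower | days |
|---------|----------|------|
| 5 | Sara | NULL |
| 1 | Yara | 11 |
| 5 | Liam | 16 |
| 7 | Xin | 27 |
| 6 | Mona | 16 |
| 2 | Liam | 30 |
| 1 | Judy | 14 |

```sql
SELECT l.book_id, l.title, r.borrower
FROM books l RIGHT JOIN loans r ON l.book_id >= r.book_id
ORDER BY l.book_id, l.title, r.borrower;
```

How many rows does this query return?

33

RIGHT JOIN keeps every row from `loans`; unmatched rows get NULL for `books`'s columns.
Matching on l.book_id >= r.book_id.
- l row (book_id=7): matches 7 r row(s) → 7 output row(s).
- l row (book_id=7): matches 7 r row(s) → 7 output row(s).
- l row (book_id=6): matches 6 r row(s) → 6 output row(s).
- l row (book_id=4): matches 3 r row(s) → 3 output row(s).
- l row (book_id=4): matches 3 r row(s) → 3 output row(s).
- l row (book_id=8): matches 7 r row(s) → 7 output row(s).
- every r row matched at least one l row.
Total: 33 rows.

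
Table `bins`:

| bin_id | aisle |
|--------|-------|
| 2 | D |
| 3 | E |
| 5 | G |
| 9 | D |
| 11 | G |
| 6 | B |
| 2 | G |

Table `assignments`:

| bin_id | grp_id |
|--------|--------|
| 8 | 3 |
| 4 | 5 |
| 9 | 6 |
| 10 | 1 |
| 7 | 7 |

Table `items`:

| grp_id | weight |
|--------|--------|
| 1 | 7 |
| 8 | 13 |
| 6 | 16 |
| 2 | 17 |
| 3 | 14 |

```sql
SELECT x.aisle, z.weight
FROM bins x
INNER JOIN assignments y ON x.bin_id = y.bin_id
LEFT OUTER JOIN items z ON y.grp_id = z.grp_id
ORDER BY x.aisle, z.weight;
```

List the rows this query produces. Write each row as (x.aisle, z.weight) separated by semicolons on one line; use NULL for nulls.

Evaluate left to right. First `bins x INNER JOIN assignments y` on bin_id: 1 row(s).
Then LEFT JOIN `items z` on grp_id: each of those 1 rows is kept; rows whose y.grp_id has no match in z get NULL for z's columns.

(D, 16)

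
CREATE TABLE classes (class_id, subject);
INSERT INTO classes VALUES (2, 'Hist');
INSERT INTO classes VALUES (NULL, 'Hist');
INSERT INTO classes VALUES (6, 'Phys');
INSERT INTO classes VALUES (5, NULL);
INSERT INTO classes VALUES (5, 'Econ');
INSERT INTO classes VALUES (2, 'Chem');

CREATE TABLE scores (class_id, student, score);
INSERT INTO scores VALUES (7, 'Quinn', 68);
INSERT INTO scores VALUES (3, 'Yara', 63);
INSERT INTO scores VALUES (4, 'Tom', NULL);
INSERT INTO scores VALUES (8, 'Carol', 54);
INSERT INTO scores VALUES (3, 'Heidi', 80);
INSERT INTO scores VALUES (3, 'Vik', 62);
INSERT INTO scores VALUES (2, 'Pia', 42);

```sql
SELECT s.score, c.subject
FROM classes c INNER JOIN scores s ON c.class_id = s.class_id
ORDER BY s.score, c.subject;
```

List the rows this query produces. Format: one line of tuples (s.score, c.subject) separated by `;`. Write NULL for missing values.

(42, Chem); (42, Hist)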